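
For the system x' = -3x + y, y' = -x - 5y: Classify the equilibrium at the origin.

stable improper node

A = [[-3,1],[-1,-5]]; det(A-λI) = λ^2 + 8λ + 16.
repeated λ = -4 with a single eigenvector.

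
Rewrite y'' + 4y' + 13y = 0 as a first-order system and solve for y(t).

y(t) = c_1e^(-2t)cos(3t) + c_2e^(-2t)sin(3t)

Let x_1 = y, x_2 = y'. Then x_1' = x_2 and x_2' = -13x_1 - 4x_2.
A = [[0,1],[-13,-4]]; det(A-λI) = λ^2 + 4λ + 13.
Eigenvalues λ = -2 ± 3i.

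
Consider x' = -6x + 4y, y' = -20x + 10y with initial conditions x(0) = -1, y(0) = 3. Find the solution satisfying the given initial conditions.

Coefficient matrix A = [[-6, 4], [-20, 10]].
Characteristic polynomial det(A - λI) = λ^2 - 4λ + 20 = 0.
Eigenvalues λ = 2 ± 4i (complex conjugate pair).
For λ=2+4i: an eigenvector is (-1,-2) - i(0,1) = (-1, -2 - i).
A real fundamental pair from Re and Im of e^((2+4i)t)v: X_1 = e^(2t)(cos(4t)·(-1,-2) + sin(4t)·(0,1)), X_2 = e^(2t)(sin(4t)·(-1,-2) - cos(4t)·(0,1)).
General solution: C_1X_1 + C_2X_2.
Applying x(0)=-1, y(0)=3 gives C_1=1, C_2=-5.

x(t) = 5e^(2t)sin(4t) - e^(2t)cos(4t), y(t) = 11e^(2t)sin(4t) + 3e^(2t)cos(4t)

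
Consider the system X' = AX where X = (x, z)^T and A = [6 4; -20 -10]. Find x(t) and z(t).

x(t) = -C_1e^(-2t)cos(4t) - C_2e^(-2t)sin(4t), z(t) = C_1e^(-2t)sin(4t) + 2C_1e^(-2t)cos(4t) + 2C_2e^(-2t)sin(4t) - C_2e^(-2t)cos(4t)

Coefficient matrix A = [[6, 4], [-20, -10]].
Characteristic polynomial det(A - λI) = λ^2 + 4λ + 20 = 0.
Eigenvalues λ = -2 ± 4i (complex conjugate pair).
For λ=-2+4i: an eigenvector is (-1,2) - i(0,1) = (-1, 2 - i).
A real fundamental pair from Re and Im of e^((-2+4i)t)v: X_1 = e^(-2t)(cos(4t)·(-1,2) + sin(4t)·(0,1)), X_2 = e^(-2t)(sin(4t)·(-1,2) - cos(4t)·(0,1)).
General solution: C_1X_1 + C_2X_2.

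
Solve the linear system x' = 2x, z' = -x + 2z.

Coefficient matrix A = [[2, 0], [-1, 2]].
Characteristic polynomial det(A - λI) = λ^2 - 4λ + 4 = 0.
Single eigenvalue λ = 2 with algebraic multiplicity 2.
Eigenvector v = (0,1); generalized eigenvector w with (A-λI)w=v is (-1,-2).
General solution: e^(2t)[K_1·v + K_2·(t·v + w)].

x(t) = -K_2e^(2t), z(t) = K_1e^(2t) + K_2te^(2t) - 2K_2e^(2t)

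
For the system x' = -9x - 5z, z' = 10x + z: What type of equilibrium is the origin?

A = [[-9,-5],[10,1]]; det(A-λI) = λ^2 + 8λ + 41.
λ = -4 ± 5i: negative real part.

stable spiral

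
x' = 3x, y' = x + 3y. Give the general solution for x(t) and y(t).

x(t) = -K_2e^(3t), y(t) = -K_1e^(3t) - K_2te^(3t) - 3K_2e^(3t)

Coefficient matrix A = [[3, 0], [1, 3]].
Characteristic polynomial det(A - λI) = λ^2 - 6λ + 9 = 0.
Single eigenvalue λ = 3 with algebraic multiplicity 2.
Eigenvector v = (0,-1); generalized eigenvector w with (A-λI)w=v is (-1,-3).
General solution: e^(3t)[K_1·v + K_2·(t·v + w)].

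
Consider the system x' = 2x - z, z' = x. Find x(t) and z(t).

Coefficient matrix A = [[2, -1], [1, 0]].
Characteristic polynomial det(A - λI) = λ^2 - 2λ + 1 = 0.
Single eigenvalue λ = 1 with algebraic multiplicity 2.
Eigenvector v = (-1,-1); generalized eigenvector w with (A-λI)w=v is (1,2).
General solution: e^(t)[C_1·v + C_2·(t·v + w)].

x(t) = -C_1e^(t) - C_2te^(t) + C_2e^(t), z(t) = -C_1e^(t) - C_2te^(t) + 2C_2e^(t)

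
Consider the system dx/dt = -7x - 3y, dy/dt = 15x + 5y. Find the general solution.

Coefficient matrix A = [[-7, -3], [15, 5]].
Characteristic polynomial det(A - λI) = λ^2 + 2λ + 10 = 0.
Eigenvalues λ = -1 ± 3i (complex conjugate pair).
For λ=-1+3i: an eigenvector is (0,1) - i(-1,2) = (0 + i, 1 - 2i).
A real fundamental pair from Re and Im of e^((-1+3i)t)v: X_1 = e^(-t)(cos(3t)·(0,1) + sin(3t)·(-1,2)), X_2 = e^(-t)(sin(3t)·(0,1) - cos(3t)·(-1,2)).
General solution: c_1X_1 + c_2X_2.

x(t) = -c_1e^(-t)sin(3t) + c_2e^(-t)cos(3t), y(t) = 2c_1e^(-t)sin(3t) + c_1e^(-t)cos(3t) + c_2e^(-t)sin(3t) - 2c_2e^(-t)cos(3t)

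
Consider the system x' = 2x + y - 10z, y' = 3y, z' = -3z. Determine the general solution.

x(t) = K_1e^(2t) + K_2e^(3t) + 2K_3e^(-3t), y(t) = K_2e^(3t), z(t) = K_3e^(-3t)

Coefficient matrix A = [[2, 1, -10], [0, 3, 0], [0, 0, -3]].
det(A - λI) = 0 gives eigenvalues λ = 2, 3, -3.
For λ=2: eigenvector (1,0,0).
For λ=3: eigenvector (1,1,0).
For λ=-3: eigenvector (2,0,1).
General solution: K_1e^(2t)(1,0,0) + K_2e^(3t)(1,1,0) + K_3e^(-3t)(2,0,1).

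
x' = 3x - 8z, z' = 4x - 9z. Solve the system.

x(t) = C_1e^(-5t) + 2C_2e^(-t), z(t) = C_1e^(-5t) + C_2e^(-t)

Coefficient matrix A = [[3, -8], [4, -9]].
Characteristic polynomial det(A - λI) = λ^2 + 6λ + 5 = 0.
Eigenvalues λ = -5, -1.
For λ=-5: (A-λI) row 1 is [8, -8], so an eigenvector is (1, 1).
For λ=-1: (A-λI) row 1 is [4, -8], so an eigenvector is (2, 1).
General solution: C_1e^(-5t)(1,1) + C_2e^(-t)(2,1).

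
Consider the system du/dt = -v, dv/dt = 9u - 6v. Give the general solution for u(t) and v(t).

Coefficient matrix A = [[0, -1], [9, -6]].
Characteristic polynomial det(A - λI) = λ^2 + 6λ + 9 = 0.
Single eigenvalue λ = -3 with algebraic multiplicity 2.
Eigenvector v = (1,3); generalized eigenvector w with (A-λI)w=v is (0,-1).
General solution: e^(-3t)[c_1·v + c_2·(t·v + w)].

u(t) = c_1e^(-3t) + c_2te^(-3t), v(t) = 3c_1e^(-3t) + 3c_2te^(-3t) - c_2e^(-3t)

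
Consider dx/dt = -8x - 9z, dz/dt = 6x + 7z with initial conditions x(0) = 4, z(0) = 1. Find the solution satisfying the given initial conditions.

x(t) = -11e^(t) + 15e^(-2t), z(t) = 11e^(t) - 10e^(-2t)

Coefficient matrix A = [[-8, -9], [6, 7]].
Characteristic polynomial det(A - λI) = λ^2 + λ - 2 = 0.
Eigenvalues λ = 1, -2.
For λ=1: (A-λI) row 1 is [-9, -9], so an eigenvector is (-1, 1).
For λ=-2: (A-λI) row 1 is [-6, -9], so an eigenvector is (-3, 2).
General solution: K_1e^(t)(-1,1) + K_2e^(-2t)(-3,2).
Applying x(0)=4, z(0)=1 gives K_1=11, K_2=-5.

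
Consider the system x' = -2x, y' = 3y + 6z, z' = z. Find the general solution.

x(t) = c_3e^(-2t), y(t) = c_1e^(3t) + 3c_2e^(t), z(t) = -c_2e^(t)

Coefficient matrix A = [[-2, 0, 0], [0, 3, 6], [0, 0, 1]].
det(A - λI) = 0 gives eigenvalues λ = 3, 1, -2.
For λ=3: eigenvector (0,1,0).
For λ=1: eigenvector (0,3,-1).
For λ=-2: eigenvector (1,0,0).
General solution: c_1e^(3t)(0,1,0) + c_2e^(t)(0,3,-1) + c_3e^(-2t)(1,0,0).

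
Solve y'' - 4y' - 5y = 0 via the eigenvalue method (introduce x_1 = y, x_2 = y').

y(t) = K_1e^(5t) + K_2e^(-t)

Let x_1 = y, x_2 = y'. Then x_1' = x_2 and x_2' = 5x_1 + 4x_2.
A = [[0,1],[5,4]]; det(A-λI) = λ^2 - 4λ - 5.
Eigenvalues λ = 5, -1 with eigenvectors (1,5), (1,-1).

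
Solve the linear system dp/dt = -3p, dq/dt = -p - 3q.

Coefficient matrix A = [[-3, 0], [-1, -3]].
Characteristic polynomial det(A - λI) = λ^2 + 6λ + 9 = 0.
Single eigenvalue λ = -3 with algebraic multiplicity 2.
Eigenvector v = (0,1); generalized eigenvector w with (A-λI)w=v is (-1,-2).
General solution: e^(-3t)[C_1·v + C_2·(t·v + w)].

p(t) = -C_2e^(-3t), q(t) = C_1e^(-3t) + C_2te^(-3t) - 2C_2e^(-3t)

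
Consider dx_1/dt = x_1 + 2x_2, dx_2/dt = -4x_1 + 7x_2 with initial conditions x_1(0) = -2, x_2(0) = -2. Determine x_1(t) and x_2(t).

Coefficient matrix A = [[1, 2], [-4, 7]].
Characteristic polynomial det(A - λI) = λ^2 - 8λ + 15 = 0.
Eigenvalues λ = 5, 3.
For λ=5: (A-λI) row 1 is [-4, 2], so an eigenvector is (1, 2).
For λ=3: (A-λI) row 1 is [-2, 2], so an eigenvector is (-1, -1).
General solution: C_1e^(5t)(1,2) + C_2e^(3t)(-1,-1).
Applying x_1(0)=-2, x_2(0)=-2 gives C_1=0, C_2=2.

x_1(t) = -2e^(3t), x_2(t) = -2e^(3t)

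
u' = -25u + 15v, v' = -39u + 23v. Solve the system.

Coefficient matrix A = [[-25, 15], [-39, 23]].
Characteristic polynomial det(A - λI) = λ^2 + 2λ + 10 = 0.
Eigenvalues λ = -1 ± 3i (complex conjugate pair).
For λ=-1+3i: an eigenvector is (-1,-2) - i(-2,-3) = (-1 + 2i, -2 + 3i).
A real fundamental pair from Re and Im of e^((-1+3i)t)v: X_1 = e^(-t)(cos(3t)·(-1,-2) + sin(3t)·(-2,-3)), X_2 = e^(-t)(sin(3t)·(-1,-2) - cos(3t)·(-2,-3)).
General solution: C_1X_1 + C_2X_2.

u(t) = -2C_1e^(-t)sin(3t) - C_1e^(-t)cos(3t) - C_2e^(-t)sin(3t) + 2C_2e^(-t)cos(3t), v(t) = -3C_1e^(-t)sin(3t) - 2C_1e^(-t)cos(3t) - 2C_2e^(-t)sin(3t) + 3C_2e^(-t)cos(3t)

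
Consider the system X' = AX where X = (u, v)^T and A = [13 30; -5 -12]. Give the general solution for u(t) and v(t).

Coefficient matrix A = [[13, 30], [-5, -12]].
Characteristic polynomial det(A - λI) = λ^2 - λ - 6 = 0.
Eigenvalues λ = 3, -2.
For λ=3: (A-λI) row 1 is [10, 30], so an eigenvector is (-3, 1).
For λ=-2: (A-λI) row 1 is [15, 30], so an eigenvector is (-2, 1).
General solution: K_1e^(3t)(-3,1) + K_2e^(-2t)(-2,1).

u(t) = -3K_1e^(3t) - 2K_2e^(-2t), v(t) = K_1e^(3t) + K_2e^(-2t)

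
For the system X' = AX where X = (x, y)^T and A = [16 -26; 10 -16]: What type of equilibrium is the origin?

center

A = [[16,-26],[10,-16]]; det(A-λI) = λ^2 + 4.
λ = 0 ± 2i: zero real part.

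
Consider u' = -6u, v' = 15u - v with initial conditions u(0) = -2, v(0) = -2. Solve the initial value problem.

u(t) = -2e^(-6t), v(t) = -8e^(-t) + 6e^(-6t)

Coefficient matrix A = [[-6, 0], [15, -1]].
Characteristic polynomial det(A - λI) = λ^2 + 7λ + 6 = 0.
Eigenvalues λ = -6, -1.
For λ=-6: (A-λI) row 2 is [15, 5], so an eigenvector is (-1, 3).
For λ=-1: (A-λI) row 1 is [-5, 0], so an eigenvector is (0, -1).
General solution: K_1e^(-6t)(-1,3) + K_2e^(-t)(0,-1).
Applying u(0)=-2, v(0)=-2 gives K_1=2, K_2=8.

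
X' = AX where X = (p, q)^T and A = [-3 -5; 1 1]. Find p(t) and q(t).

Coefficient matrix A = [[-3, -5], [1, 1]].
Characteristic polynomial det(A - λI) = λ^2 + 2λ + 2 = 0.
Eigenvalues λ = -1 ± i (complex conjugate pair).
For λ=-1+i: an eigenvector is (-2,1) - i(-1,0) = (-2 + i, 1).
A real fundamental pair from Re and Im of e^((-1+i)t)v: X_1 = e^(-t)(cos(t)·(-2,1) + sin(t)·(-1,0)), X_2 = e^(-t)(sin(t)·(-2,1) - cos(t)·(-1,0)).
General solution: C_1X_1 + C_2X_2.

p(t) = -C_1e^(-t)sin(t) - 2C_1e^(-t)cos(t) - 2C_2e^(-t)sin(t) + C_2e^(-t)cos(t), q(t) = C_1e^(-t)cos(t) + C_2e^(-t)sin(t)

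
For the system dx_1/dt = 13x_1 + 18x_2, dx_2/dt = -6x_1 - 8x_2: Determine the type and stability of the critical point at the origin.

A = [[13,18],[-6,-8]]; det(A-λI) = λ^2 - 5λ + 4.
λ = 1, 4: both positive.

unstable node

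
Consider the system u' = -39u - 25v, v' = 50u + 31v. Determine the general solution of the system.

Coefficient matrix A = [[-39, -25], [50, 31]].
Characteristic polynomial det(A - λI) = λ^2 + 8λ + 41 = 0.
Eigenvalues λ = -4 ± 5i (complex conjugate pair).
For λ=-4+5i: an eigenvector is (1,-1) - i(-2,3) = (1 + 2i, -1 - 3i).
A real fundamental pair from Re and Im of e^((-4+5i)t)v: X_1 = e^(-4t)(cos(5t)·(1,-1) + sin(5t)·(-2,3)), X_2 = e^(-4t)(sin(5t)·(1,-1) - cos(5t)·(-2,3)).
General solution: C_1X_1 + C_2X_2.

u(t) = -2C_1e^(-4t)sin(5t) + C_1e^(-4t)cos(5t) + C_2e^(-4t)sin(5t) + 2C_2e^(-4t)cos(5t), v(t) = 3C_1e^(-4t)sin(5t) - C_1e^(-4t)cos(5t) - C_2e^(-4t)sin(5t) - 3C_2e^(-4t)cos(5t)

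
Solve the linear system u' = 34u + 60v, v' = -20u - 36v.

Coefficient matrix A = [[34, 60], [-20, -36]].
Characteristic polynomial det(A - λI) = λ^2 + 2λ - 24 = 0.
Eigenvalues λ = 4, -6.
For λ=4: (A-λI) row 1 is [30, 60], so an eigenvector is (-2, 1).
For λ=-6: (A-λI) row 1 is [40, 60], so an eigenvector is (3, -2).
General solution: c_1e^(4t)(-2,1) + c_2e^(-6t)(3,-2).

u(t) = -2c_1e^(4t) + 3c_2e^(-6t), v(t) = c_1e^(4t) - 2c_2e^(-6t)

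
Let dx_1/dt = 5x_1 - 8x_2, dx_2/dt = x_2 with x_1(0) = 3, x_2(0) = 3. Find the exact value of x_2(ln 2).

6

A = [[5,-8],[0,1]]; eigenvalues λ = 5, 1.
Eigenvectors: (1,0) for λ=5, (2,1) for λ=1.
From the initial condition, c_1 = -3, c_2 = 3.
x_2(ln 2) = (-3)(2^5)(0) + (3)(2^1)(1) = 6.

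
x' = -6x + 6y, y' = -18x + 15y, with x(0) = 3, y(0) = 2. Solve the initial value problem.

Coefficient matrix A = [[-6, 6], [-18, 15]].
Characteristic polynomial det(A - λI) = λ^2 - 9λ + 18 = 0.
Eigenvalues λ = 6, 3.
For λ=6: (A-λI) row 1 is [-12, 6], so an eigenvector is (1, 2).
For λ=3: (A-λI) row 1 is [-9, 6], so an eigenvector is (2, 3).
General solution: K_1e^(6t)(1,2) + K_2e^(3t)(2,3).
Applying x(0)=3, y(0)=2 gives K_1=-5, K_2=4.

x(t) = -5e^(6t) + 8e^(3t), y(t) = -10e^(6t) + 12e^(3t)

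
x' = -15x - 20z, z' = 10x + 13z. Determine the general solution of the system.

Coefficient matrix A = [[-15, -20], [10, 13]].
Characteristic polynomial det(A - λI) = λ^2 + 2λ + 5 = 0.
Eigenvalues λ = -1 ± 2i (complex conjugate pair).
For λ=-1+2i: an eigenvector is (-1,1) - i(-3,2) = (-1 + 3i, 1 - 2i).
A real fundamental pair from Re and Im of e^((-1+2i)t)v: X_1 = e^(-t)(cos(2t)·(-1,1) + sin(2t)·(-3,2)), X_2 = e^(-t)(sin(2t)·(-1,1) - cos(2t)·(-3,2)).
General solution: C_1X_1 + C_2X_2.

x(t) = -3C_1e^(-t)sin(2t) - C_1e^(-t)cos(2t) - C_2e^(-t)sin(2t) + 3C_2e^(-t)cos(2t), z(t) = 2C_1e^(-t)sin(2t) + C_1e^(-t)cos(2t) + C_2e^(-t)sin(2t) - 2C_2e^(-t)cos(2t)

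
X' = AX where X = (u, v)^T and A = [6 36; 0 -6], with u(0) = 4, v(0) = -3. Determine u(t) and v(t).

Coefficient matrix A = [[6, 36], [0, -6]].
Characteristic polynomial det(A - λI) = λ^2 - 36 = 0.
Eigenvalues λ = -6, 6.
For λ=-6: (A-λI) row 1 is [12, 36], so an eigenvector is (3, -1).
For λ=6: (A-λI) row 1 is [0, 36], so an eigenvector is (1, 0).
General solution: K_1e^(-6t)(3,-1) + K_2e^(6t)(1,0).
Applying u(0)=4, v(0)=-3 gives K_1=3, K_2=-5.

u(t) = -5e^(6t) + 9e^(-6t), v(t) = -3e^(-6t)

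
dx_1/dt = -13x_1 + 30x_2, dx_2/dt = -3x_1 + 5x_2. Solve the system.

x_1(t) = -3c_1e^(-4t)sin(3t) + c_1e^(-4t)cos(3t) + c_2e^(-4t)sin(3t) + 3c_2e^(-4t)cos(3t), x_2(t) = -c_1e^(-4t)sin(3t) + c_2e^(-4t)cos(3t)

Coefficient matrix A = [[-13, 30], [-3, 5]].
Characteristic polynomial det(A - λI) = λ^2 + 8λ + 25 = 0.
Eigenvalues λ = -4 ± 3i (complex conjugate pair).
For λ=-4+3i: an eigenvector is (1,0) - i(-3,-1) = (1 + 3i, 0 + i).
A real fundamental pair from Re and Im of e^((-4+3i)t)v: X_1 = e^(-4t)(cos(3t)·(1,0) + sin(3t)·(-3,-1)), X_2 = e^(-4t)(sin(3t)·(1,0) - cos(3t)·(-3,-1)).
General solution: c_1X_1 + c_2X_2.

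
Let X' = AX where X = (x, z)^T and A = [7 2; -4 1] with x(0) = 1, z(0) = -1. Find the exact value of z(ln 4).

A = [[7,2],[-4,1]]; eigenvalues λ = 5, 3.
Eigenvectors: (-1,1) for λ=5, (-1,2) for λ=3.
From the initial condition, c_1 = -1, c_2 = 0.
z(ln 4) = (-1)(4^5)(1) + (0)(4^3)(2) = -1024.

-1024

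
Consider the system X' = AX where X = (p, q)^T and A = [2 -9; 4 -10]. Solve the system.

p(t) = -3c_1e^(-4t) - 3c_2te^(-4t) + c_2e^(-4t), q(t) = -2c_1e^(-4t) - 2c_2te^(-4t) + c_2e^(-4t)

Coefficient matrix A = [[2, -9], [4, -10]].
Characteristic polynomial det(A - λI) = λ^2 + 8λ + 16 = 0.
Single eigenvalue λ = -4 with algebraic multiplicity 2.
Eigenvector v = (-3,-2); generalized eigenvector w with (A-λI)w=v is (1,1).
General solution: e^(-4t)[c_1·v + c_2·(t·v + w)].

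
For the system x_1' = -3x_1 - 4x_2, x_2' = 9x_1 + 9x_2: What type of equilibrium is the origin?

unstable improper node

A = [[-3,-4],[9,9]]; det(A-λI) = λ^2 - 6λ + 9.
repeated λ = 3 with a single eigenvector.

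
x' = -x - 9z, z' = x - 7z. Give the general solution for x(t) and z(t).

Coefficient matrix A = [[-1, -9], [1, -7]].
Characteristic polynomial det(A - λI) = λ^2 + 8λ + 16 = 0.
Single eigenvalue λ = -4 with algebraic multiplicity 2.
Eigenvector v = (-3,-1); generalized eigenvector w with (A-λI)w=v is (2,1).
General solution: e^(-4t)[K_1·v + K_2·(t·v + w)].

x(t) = -3K_1e^(-4t) - 3K_2te^(-4t) + 2K_2e^(-4t), z(t) = -K_1e^(-4t) - K_2te^(-4t) + K_2e^(-4t)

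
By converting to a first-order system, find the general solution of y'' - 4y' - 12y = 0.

Let x_1 = y, x_2 = y'. Then x_1' = x_2 and x_2' = 12x_1 + 4x_2.
A = [[0,1],[12,4]]; det(A-λI) = λ^2 - 4λ - 12.
Eigenvalues λ = -2, 6 with eigenvectors (1,-2), (1,6).

y(t) = K_1e^(-2t) + K_2e^(6t)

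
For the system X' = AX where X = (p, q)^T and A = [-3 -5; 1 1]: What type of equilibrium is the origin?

A = [[-3,-5],[1,1]]; det(A-λI) = λ^2 + 2λ + 2.
λ = -1 ± i: negative real part.

stable spiral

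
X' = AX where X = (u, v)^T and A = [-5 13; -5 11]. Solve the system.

Coefficient matrix A = [[-5, 13], [-5, 11]].
Characteristic polynomial det(A - λI) = λ^2 - 6λ + 10 = 0.
Eigenvalues λ = 3 ± i (complex conjugate pair).
For λ=3+i: an eigenvector is (-3,-2) - i(-2,-1) = (-3 + 2i, -2 + i).
A real fundamental pair from Re and Im of e^((3+i)t)v: X_1 = e^(3t)(cos(t)·(-3,-2) + sin(t)·(-2,-1)), X_2 = e^(3t)(sin(t)·(-3,-2) - cos(t)·(-2,-1)).
General solution: C_1X_1 + C_2X_2.

u(t) = -2C_1e^(3t)sin(t) - 3C_1e^(3t)cos(t) - 3C_2e^(3t)sin(t) + 2C_2e^(3t)cos(t), v(t) = -C_1e^(3t)sin(t) - 2C_1e^(3t)cos(t) - 2C_2e^(3t)sin(t) + C_2e^(3t)cos(t)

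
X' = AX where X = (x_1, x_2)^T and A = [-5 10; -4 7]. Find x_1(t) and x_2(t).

Coefficient matrix A = [[-5, 10], [-4, 7]].
Characteristic polynomial det(A - λI) = λ^2 - 2λ + 5 = 0.
Eigenvalues λ = 1 ± 2i (complex conjugate pair).
For λ=1+2i: an eigenvector is (-1,-1) - i(-2,-1) = (-1 + 2i, -1 + i).
A real fundamental pair from Re and Im of e^((1+2i)t)v: X_1 = e^(t)(cos(2t)·(-1,-1) + sin(2t)·(-2,-1)), X_2 = e^(t)(sin(2t)·(-1,-1) - cos(2t)·(-2,-1)).
General solution: c_1X_1 + c_2X_2.

x_1(t) = -2c_1e^(t)sin(2t) - c_1e^(t)cos(2t) - c_2e^(t)sin(2t) + 2c_2e^(t)cos(2t), x_2(t) = -c_1e^(t)sin(2t) - c_1e^(t)cos(2t) - c_2e^(t)sin(2t) + c_2e^(t)cos(2t)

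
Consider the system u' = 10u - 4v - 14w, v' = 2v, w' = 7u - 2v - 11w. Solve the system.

Coefficient matrix A = [[10, -4, -14], [0, 2, 0], [7, -2, -11]].
det(A - λI) = 0 gives eigenvalues λ = -4, 2, 3.
For λ=-4: eigenvector (1,0,1).
For λ=2: eigenvector (4,1,2).
For λ=3: eigenvector (-2,0,-1).
General solution: C_1e^(-4t)(1,0,1) + C_2e^(2t)(4,1,2) + C_3e^(3t)(-2,0,-1).

u(t) = C_1e^(-4t) + 4C_2e^(2t) - 2C_3e^(3t), v(t) = C_2e^(2t), w(t) = C_1e^(-4t) + 2C_2e^(2t) - C_3e^(3t)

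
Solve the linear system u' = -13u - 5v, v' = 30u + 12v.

Coefficient matrix A = [[-13, -5], [30, 12]].
Characteristic polynomial det(A - λI) = λ^2 + λ - 6 = 0.
Eigenvalues λ = -3, 2.
For λ=-3: (A-λI) row 1 is [-10, -5], so an eigenvector is (1, -2).
For λ=2: (A-λI) row 1 is [-15, -5], so an eigenvector is (1, -3).
General solution: K_1e^(-3t)(1,-2) + K_2e^(2t)(1,-3).

u(t) = K_1e^(-3t) + K_2e^(2t), v(t) = -2K_1e^(-3t) - 3K_2e^(2t)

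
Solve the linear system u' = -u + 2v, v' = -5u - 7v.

Coefficient matrix A = [[-1, 2], [-5, -7]].
Characteristic polynomial det(A - λI) = λ^2 + 8λ + 17 = 0.
Eigenvalues λ = -4 ± i (complex conjugate pair).
For λ=-4+i: an eigenvector is (-1,2) - i(1,-1) = (-1 - i, 2 + i).
A real fundamental pair from Re and Im of e^((-4+i)t)v: X_1 = e^(-4t)(cos(t)·(-1,2) + sin(t)·(1,-1)), X_2 = e^(-4t)(sin(t)·(-1,2) - cos(t)·(1,-1)).
General solution: c_1X_1 + c_2X_2.

u(t) = c_1e^(-4t)sin(t) - c_1e^(-4t)cos(t) - c_2e^(-4t)sin(t) - c_2e^(-4t)cos(t), v(t) = -c_1e^(-4t)sin(t) + 2c_1e^(-4t)cos(t) + 2c_2e^(-4t)sin(t) + c_2e^(-4t)cos(t)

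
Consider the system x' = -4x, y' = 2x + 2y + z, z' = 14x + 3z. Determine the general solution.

Coefficient matrix A = [[-4, 0, 0], [2, 2, 1], [14, 0, 3]].
det(A - λI) = 0 gives eigenvalues λ = 2, -4, 3.
For λ=2: eigenvector (0,1,0).
For λ=-4: eigenvector (1,0,-2).
For λ=3: eigenvector (0,1,1).
General solution: K_1e^(2t)(0,1,0) + K_2e^(-4t)(1,0,-2) + K_3e^(3t)(0,1,1).

x(t) = K_2e^(-4t), y(t) = K_1e^(2t) + K_3e^(3t), z(t) = -2K_2e^(-4t) + K_3e^(3t)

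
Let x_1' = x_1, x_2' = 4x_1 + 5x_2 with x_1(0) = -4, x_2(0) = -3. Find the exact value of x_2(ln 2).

A = [[1,0],[4,5]]; eigenvalues λ = 5, 1.
Eigenvectors: (0,1) for λ=5, (-1,1) for λ=1.
From the initial condition, c_1 = -7, c_2 = 4.
x_2(ln 2) = (-7)(2^5)(1) + (4)(2^1)(1) = -216.

-216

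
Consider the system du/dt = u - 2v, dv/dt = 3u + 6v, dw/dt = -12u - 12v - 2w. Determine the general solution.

u(t) = -2c_2e^(4t) + c_3e^(3t), v(t) = 3c_2e^(4t) - c_3e^(3t), w(t) = c_1e^(-2t) - 2c_2e^(4t)

Coefficient matrix A = [[1, -2, 0], [3, 6, 0], [-12, -12, -2]].
det(A - λI) = 0 gives eigenvalues λ = -2, 4, 3.
For λ=-2: eigenvector (0,0,1).
For λ=4: eigenvector (-2,3,-2).
For λ=3: eigenvector (1,-1,0).
General solution: c_1e^(-2t)(0,0,1) + c_2e^(4t)(-2,3,-2) + c_3e^(3t)(1,-1,0).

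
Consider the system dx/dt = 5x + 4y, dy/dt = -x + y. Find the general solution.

x(t) = -2K_1e^(3t) - 2K_2te^(3t) - K_2e^(3t), y(t) = K_1e^(3t) + K_2te^(3t)

Coefficient matrix A = [[5, 4], [-1, 1]].
Characteristic polynomial det(A - λI) = λ^2 - 6λ + 9 = 0.
Single eigenvalue λ = 3 with algebraic multiplicity 2.
Eigenvector v = (-2,1); generalized eigenvector w with (A-λI)w=v is (-1,0).
General solution: e^(3t)[K_1·v + K_2·(t·v + w)].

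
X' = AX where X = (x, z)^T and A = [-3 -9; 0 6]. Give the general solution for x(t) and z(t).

Coefficient matrix A = [[-3, -9], [0, 6]].
Characteristic polynomial det(A - λI) = λ^2 - 3λ - 18 = 0.
Eigenvalues λ = -3, 6.
For λ=-3: (A-λI) row 1 is [0, -9], so an eigenvector is (1, 0).
For λ=6: (A-λI) row 1 is [-9, -9], so an eigenvector is (-1, 1).
General solution: C_1e^(-3t)(1,0) + C_2e^(6t)(-1,1).

x(t) = C_1e^(-3t) - C_2e^(6t), z(t) = C_2e^(6t)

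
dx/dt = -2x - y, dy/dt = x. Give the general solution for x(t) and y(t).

Coefficient matrix A = [[-2, -1], [1, 0]].
Characteristic polynomial det(A - λI) = λ^2 + 2λ + 1 = 0.
Single eigenvalue λ = -1 with algebraic multiplicity 2.
Eigenvector v = (-1,1); generalized eigenvector w with (A-λI)w=v is (2,-1).
General solution: e^(-t)[C_1·v + C_2·(t·v + w)].

x(t) = -C_1e^(-t) - C_2te^(-t) + 2C_2e^(-t), y(t) = C_1e^(-t) + C_2te^(-t) - C_2e^(-t)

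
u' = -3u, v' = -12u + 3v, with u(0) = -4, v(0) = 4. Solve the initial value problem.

u(t) = -4e^(-3t), v(t) = 12e^(3t) - 8e^(-3t)

Coefficient matrix A = [[-3, 0], [-12, 3]].
Characteristic polynomial det(A - λI) = λ^2 - 9 = 0.
Eigenvalues λ = 3, -3.
For λ=3: (A-λI) row 1 is [-6, 0], so an eigenvector is (0, 1).
For λ=-3: (A-λI) row 2 is [-12, 6], so an eigenvector is (1, 2).
General solution: c_1e^(3t)(0,1) + c_2e^(-3t)(1,2).
Applying u(0)=-4, v(0)=4 gives c_1=12, c_2=-4.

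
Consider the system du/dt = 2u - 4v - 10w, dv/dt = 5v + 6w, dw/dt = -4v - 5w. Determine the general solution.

Coefficient matrix A = [[2, -4, -10], [0, 5, 6], [0, -4, -5]].
det(A - λI) = 0 gives eigenvalues λ = 2, 1, -1.
For λ=2: eigenvector (1,0,0).
For λ=1: eigenvector (-8,3,-2).
For λ=-1: eigenvector (2,-1,1).
General solution: K_1e^(2t)(1,0,0) + K_2e^(t)(-8,3,-2) + K_3e^(-t)(2,-1,1).

u(t) = K_1e^(2t) - 8K_2e^(t) + 2K_3e^(-t), v(t) = 3K_2e^(t) - K_3e^(-t), w(t) = -2K_2e^(t) + K_3e^(-t)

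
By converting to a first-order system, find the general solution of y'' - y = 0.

Let x_1 = y, x_2 = y'. Then x_1' = x_2 and x_2' = x_1.
A = [[0,1],[1,0]]; det(A-λI) = λ^2 - 1.
Eigenvalues λ = -1, 1 with eigenvectors (1,-1), (1,1).

y(t) = K_1e^(-t) + K_2e^(t)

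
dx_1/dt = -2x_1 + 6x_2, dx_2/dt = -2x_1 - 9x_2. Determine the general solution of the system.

Coefficient matrix A = [[-2, 6], [-2, -9]].
Characteristic polynomial det(A - λI) = λ^2 + 11λ + 30 = 0.
Eigenvalues λ = -6, -5.
For λ=-6: (A-λI) row 1 is [4, 6], so an eigenvector is (-3, 2).
For λ=-5: (A-λI) row 1 is [3, 6], so an eigenvector is (-2, 1).
General solution: K_1e^(-6t)(-3,2) + K_2e^(-5t)(-2,1).

x_1(t) = -3K_1e^(-6t) - 2K_2e^(-5t), x_2(t) = 2K_1e^(-6t) + K_2e^(-5t)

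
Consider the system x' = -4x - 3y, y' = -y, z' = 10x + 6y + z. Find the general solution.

Coefficient matrix A = [[-4, -3, 0], [0, -1, 0], [10, 6, 1]].
det(A - λI) = 0 gives eigenvalues λ = -4, -1, 1.
For λ=-4: eigenvector (1,0,-2).
For λ=-1: eigenvector (-1,1,2).
For λ=1: eigenvector (0,0,1).
General solution: c_1e^(-4t)(1,0,-2) + c_2e^(-t)(-1,1,2) + c_3e^(t)(0,0,1).

x(t) = c_1e^(-4t) - c_2e^(-t), y(t) = c_2e^(-t), z(t) = -2c_1e^(-4t) + 2c_2e^(-t) + c_3e^(t)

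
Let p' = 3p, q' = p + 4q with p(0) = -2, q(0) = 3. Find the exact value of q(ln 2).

A = [[3,0],[1,4]]; eigenvalues λ = 3, 4.
Eigenvectors: (1,-1) for λ=3, (0,1) for λ=4.
From the initial condition, c_1 = -2, c_2 = 1.
q(ln 2) = (-2)(2^3)(-1) + (1)(2^4)(1) = 32.

32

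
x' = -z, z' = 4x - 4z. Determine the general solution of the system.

x(t) = -c_1e^(-2t) - c_2te^(-2t) - c_2e^(-2t), z(t) = -2c_1e^(-2t) - 2c_2te^(-2t) - c_2e^(-2t)

Coefficient matrix A = [[0, -1], [4, -4]].
Characteristic polynomial det(A - λI) = λ^2 + 4λ + 4 = 0.
Single eigenvalue λ = -2 with algebraic multiplicity 2.
Eigenvector v = (-1,-2); generalized eigenvector w with (A-λI)w=v is (-1,-1).
General solution: e^(-2t)[c_1·v + c_2·(t·v + w)].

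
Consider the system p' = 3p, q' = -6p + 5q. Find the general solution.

Coefficient matrix A = [[3, 0], [-6, 5]].
Characteristic polynomial det(A - λI) = λ^2 - 8λ + 15 = 0.
Eigenvalues λ = 3, 5.
For λ=3: (A-λI) row 2 is [-6, 2], so an eigenvector is (-1, -3).
For λ=5: (A-λI) row 1 is [-2, 0], so an eigenvector is (0, -1).
General solution: c_1e^(3t)(-1,-3) + c_2e^(5t)(0,-1).

p(t) = -c_1e^(3t), q(t) = -3c_1e^(3t) - c_2e^(5t)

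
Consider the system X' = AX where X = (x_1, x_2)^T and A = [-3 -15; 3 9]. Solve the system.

Coefficient matrix A = [[-3, -15], [3, 9]].
Characteristic polynomial det(A - λI) = λ^2 - 6λ + 18 = 0.
Eigenvalues λ = 3 ± 3i (complex conjugate pair).
For λ=3+3i: an eigenvector is (-2,1) - i(-1,0) = (-2 + i, 1).
A real fundamental pair from Re and Im of e^((3+3i)t)v: X_1 = e^(3t)(cos(3t)·(-2,1) + sin(3t)·(-1,0)), X_2 = e^(3t)(sin(3t)·(-2,1) - cos(3t)·(-1,0)).
General solution: c_1X_1 + c_2X_2.

x_1(t) = -c_1e^(3t)sin(3t) - 2c_1e^(3t)cos(3t) - 2c_2e^(3t)sin(3t) + c_2e^(3t)cos(3t), x_2(t) = c_1e^(3t)cos(3t) + c_2e^(3t)sin(3t)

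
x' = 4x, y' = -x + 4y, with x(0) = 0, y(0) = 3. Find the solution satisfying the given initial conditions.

Coefficient matrix A = [[4, 0], [-1, 4]].
Characteristic polynomial det(A - λI) = λ^2 - 8λ + 16 = 0.
Single eigenvalue λ = 4 with algebraic multiplicity 2.
Eigenvector v = (0,1); generalized eigenvector w with (A-λI)w=v is (-1,-2).
General solution: e^(4t)[c_1·v + c_2·(t·v + w)].
Applying x(0)=0, y(0)=3 gives c_1=3, c_2=0.

x(t) = 0, y(t) = 3e^(4t)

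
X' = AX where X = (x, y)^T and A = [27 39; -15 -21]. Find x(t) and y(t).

x(t) = -3K_1e^(3t)sin(3t) - 2K_1e^(3t)cos(3t) - 2K_2e^(3t)sin(3t) + 3K_2e^(3t)cos(3t), y(t) = 2K_1e^(3t)sin(3t) + K_1e^(3t)cos(3t) + K_2e^(3t)sin(3t) - 2K_2e^(3t)cos(3t)

Coefficient matrix A = [[27, 39], [-15, -21]].
Characteristic polynomial det(A - λI) = λ^2 - 6λ + 18 = 0.
Eigenvalues λ = 3 ± 3i (complex conjugate pair).
For λ=3+3i: an eigenvector is (-2,1) - i(-3,2) = (-2 + 3i, 1 - 2i).
A real fundamental pair from Re and Im of e^((3+3i)t)v: X_1 = e^(3t)(cos(3t)·(-2,1) + sin(3t)·(-3,2)), X_2 = e^(3t)(sin(3t)·(-2,1) - cos(3t)·(-3,2)).
General solution: K_1X_1 + K_2X_2.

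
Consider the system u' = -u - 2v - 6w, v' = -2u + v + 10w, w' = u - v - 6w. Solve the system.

u(t) = -C_1e^(-3t) + 2C_2e^(-2t) - 2C_3e^(-t), v(t) = 2C_1e^(-3t) - 2C_2e^(-2t) + 3C_3e^(-t), w(t) = -C_1e^(-3t) + C_2e^(-2t) - C_3e^(-t)

Coefficient matrix A = [[-1, -2, -6], [-2, 1, 10], [1, -1, -6]].
det(A - λI) = 0 gives eigenvalues λ = -3, -2, -1.
For λ=-3: eigenvector (-1,2,-1).
For λ=-2: eigenvector (2,-2,1).
For λ=-1: eigenvector (-2,3,-1).
General solution: C_1e^(-3t)(-1,2,-1) + C_2e^(-2t)(2,-2,1) + C_3e^(-t)(-2,3,-1).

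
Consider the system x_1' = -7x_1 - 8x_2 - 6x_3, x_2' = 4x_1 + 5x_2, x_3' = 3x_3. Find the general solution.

Coefficient matrix A = [[-7, -8, -6], [4, 5, 0], [0, 0, 3]].
det(A - λI) = 0 gives eigenvalues λ = -3, 1, 3.
For λ=-3: eigenvector (2,-1,0).
For λ=1: eigenvector (1,-1,0).
For λ=3: eigenvector (1,-2,1).
General solution: K_1e^(-3t)(2,-1,0) + K_2e^(t)(1,-1,0) + K_3e^(3t)(1,-2,1).

x_1(t) = 2K_1e^(-3t) + K_2e^(t) + K_3e^(3t), x_2(t) = -K_1e^(-3t) - K_2e^(t) - 2K_3e^(3t), x_3(t) = K_3e^(3t)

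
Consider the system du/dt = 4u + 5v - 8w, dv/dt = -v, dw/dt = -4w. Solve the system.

Coefficient matrix A = [[4, 5, -8], [0, -1, 0], [0, 0, -4]].
det(A - λI) = 0 gives eigenvalues λ = -1, 4, -4.
For λ=-1: eigenvector (-1,1,0).
For λ=4: eigenvector (1,0,0).
For λ=-4: eigenvector (1,0,1).
General solution: K_1e^(-t)(-1,1,0) + K_2e^(4t)(1,0,0) + K_3e^(-4t)(1,0,1).

u(t) = -K_1e^(-t) + K_2e^(4t) + K_3e^(-4t), v(t) = K_1e^(-t), w(t) = K_3e^(-4t)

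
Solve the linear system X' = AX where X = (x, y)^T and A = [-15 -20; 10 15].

x(t) = 2K_1e^(-5t) + K_2e^(5t), y(t) = -K_1e^(-5t) - K_2e^(5t)

Coefficient matrix A = [[-15, -20], [10, 15]].
Characteristic polynomial det(A - λI) = λ^2 - 25 = 0.
Eigenvalues λ = -5, 5.
For λ=-5: (A-λI) row 1 is [-10, -20], so an eigenvector is (2, -1).
For λ=5: (A-λI) row 1 is [-20, -20], so an eigenvector is (1, -1).
General solution: K_1e^(-5t)(2,-1) + K_2e^(5t)(1,-1).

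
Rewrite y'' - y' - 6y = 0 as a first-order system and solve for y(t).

y(t) = K_1e^(3t) + K_2e^(-2t)

Let x_1 = y, x_2 = y'. Then x_1' = x_2 and x_2' = 6x_1 + x_2.
A = [[0,1],[6,1]]; det(A-λI) = λ^2 - λ - 6.
Eigenvalues λ = 3, -2 with eigenvectors (1,3), (1,-2).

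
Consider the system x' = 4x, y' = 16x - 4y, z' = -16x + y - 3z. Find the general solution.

Coefficient matrix A = [[4, 0, 0], [16, -4, 0], [-16, 1, -3]].
det(A - λI) = 0 gives eigenvalues λ = 4, -4, -3.
For λ=4: eigenvector (1,2,-2).
For λ=-4: eigenvector (0,1,-1).
For λ=-3: eigenvector (0,0,1).
General solution: c_1e^(4t)(1,2,-2) + c_2e^(-4t)(0,1,-1) + c_3e^(-3t)(0,0,1).

x(t) = c_1e^(4t), y(t) = 2c_1e^(4t) + c_2e^(-4t), z(t) = -2c_1e^(4t) - c_2e^(-4t) + c_3e^(-3t)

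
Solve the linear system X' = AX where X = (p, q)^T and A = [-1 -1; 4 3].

Coefficient matrix A = [[-1, -1], [4, 3]].
Characteristic polynomial det(A - λI) = λ^2 - 2λ + 1 = 0.
Single eigenvalue λ = 1 with algebraic multiplicity 2.
Eigenvector v = (1,-2); generalized eigenvector w with (A-λI)w=v is (-1,1).
General solution: e^(t)[K_1·v + K_2·(t·v + w)].

p(t) = K_1e^(t) + K_2te^(t) - K_2e^(t), q(t) = -2K_1e^(t) - 2K_2te^(t) + K_2e^(t)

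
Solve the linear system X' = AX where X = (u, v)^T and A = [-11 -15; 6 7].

u(t) = -2K_1e^(-2t)sin(3t) - K_1e^(-2t)cos(3t) - K_2e^(-2t)sin(3t) + 2K_2e^(-2t)cos(3t), v(t) = K_1e^(-2t)sin(3t) + K_1e^(-2t)cos(3t) + K_2e^(-2t)sin(3t) - K_2e^(-2t)cos(3t)

Coefficient matrix A = [[-11, -15], [6, 7]].
Characteristic polynomial det(A - λI) = λ^2 + 4λ + 13 = 0.
Eigenvalues λ = -2 ± 3i (complex conjugate pair).
For λ=-2+3i: an eigenvector is (-1,1) - i(-2,1) = (-1 + 2i, 1 - i).
A real fundamental pair from Re and Im of e^((-2+3i)t)v: X_1 = e^(-2t)(cos(3t)·(-1,1) + sin(3t)·(-2,1)), X_2 = e^(-2t)(sin(3t)·(-1,1) - cos(3t)·(-2,1)).
General solution: K_1X_1 + K_2X_2.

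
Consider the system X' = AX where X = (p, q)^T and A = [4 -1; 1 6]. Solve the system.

p(t) = c_1e^(5t) + c_2te^(5t) - c_2e^(5t), q(t) = -c_1e^(5t) - c_2te^(5t)

Coefficient matrix A = [[4, -1], [1, 6]].
Characteristic polynomial det(A - λI) = λ^2 - 10λ + 25 = 0.
Single eigenvalue λ = 5 with algebraic multiplicity 2.
Eigenvector v = (1,-1); generalized eigenvector w with (A-λI)w=v is (-1,0).
General solution: e^(5t)[c_1·v + c_2·(t·v + w)].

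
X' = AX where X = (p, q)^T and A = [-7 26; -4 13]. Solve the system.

p(t) = 3C_1e^(3t)sin(2t) + 2C_1e^(3t)cos(2t) + 2C_2e^(3t)sin(2t) - 3C_2e^(3t)cos(2t), q(t) = C_1e^(3t)sin(2t) + C_1e^(3t)cos(2t) + C_2e^(3t)sin(2t) - C_2e^(3t)cos(2t)

Coefficient matrix A = [[-7, 26], [-4, 13]].
Characteristic polynomial det(A - λI) = λ^2 - 6λ + 13 = 0.
Eigenvalues λ = 3 ± 2i (complex conjugate pair).
For λ=3+2i: an eigenvector is (2,1) - i(3,1) = (2 - 3i, 1 - i).
A real fundamental pair from Re and Im of e^((3+2i)t)v: X_1 = e^(3t)(cos(2t)·(2,1) + sin(2t)·(3,1)), X_2 = e^(3t)(sin(2t)·(2,1) - cos(2t)·(3,1)).
General solution: C_1X_1 + C_2X_2.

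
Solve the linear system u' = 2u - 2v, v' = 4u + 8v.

Coefficient matrix A = [[2, -2], [4, 8]].
Characteristic polynomial det(A - λI) = λ^2 - 10λ + 24 = 0.
Eigenvalues λ = 6, 4.
For λ=6: (A-λI) row 1 is [-4, -2], so an eigenvector is (-1, 2).
For λ=4: (A-λI) row 1 is [-2, -2], so an eigenvector is (1, -1).
General solution: c_1e^(6t)(-1,2) + c_2e^(4t)(1,-1).

u(t) = -c_1e^(6t) + c_2e^(4t), v(t) = 2c_1e^(6t) - c_2e^(4t)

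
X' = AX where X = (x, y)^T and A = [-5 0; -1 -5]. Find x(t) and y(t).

Coefficient matrix A = [[-5, 0], [-1, -5]].
Characteristic polynomial det(A - λI) = λ^2 + 10λ + 25 = 0.
Single eigenvalue λ = -5 with algebraic multiplicity 2.
Eigenvector v = (0,-1); generalized eigenvector w with (A-λI)w=v is (1,0).
General solution: e^(-5t)[c_1·v + c_2·(t·v + w)].

x(t) = c_2e^(-5t), y(t) = -c_1e^(-5t) - c_2te^(-5t)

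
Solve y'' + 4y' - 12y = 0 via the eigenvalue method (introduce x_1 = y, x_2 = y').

Let x_1 = y, x_2 = y'. Then x_1' = x_2 and x_2' = 12x_1 - 4x_2.
A = [[0,1],[12,-4]]; det(A-λI) = λ^2 + 4λ - 12.
Eigenvalues λ = 2, -6 with eigenvectors (1,2), (1,-6).

y(t) = c_1e^(2t) + c_2e^(-6t)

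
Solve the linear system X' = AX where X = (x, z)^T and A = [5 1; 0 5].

Coefficient matrix A = [[5, 1], [0, 5]].
Characteristic polynomial det(A - λI) = λ^2 - 10λ + 25 = 0.
Single eigenvalue λ = 5 with algebraic multiplicity 2.
Eigenvector v = (1,0); generalized eigenvector w with (A-λI)w=v is (2,1).
General solution: e^(5t)[K_1·v + K_2·(t·v + w)].

x(t) = K_1e^(5t) + K_2te^(5t) + 2K_2e^(5t), z(t) = K_2e^(5t)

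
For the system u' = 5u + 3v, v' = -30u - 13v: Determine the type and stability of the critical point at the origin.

A = [[5,3],[-30,-13]]; det(A-λI) = λ^2 + 8λ + 25.
λ = -4 ± 3i: negative real part.

stable spiral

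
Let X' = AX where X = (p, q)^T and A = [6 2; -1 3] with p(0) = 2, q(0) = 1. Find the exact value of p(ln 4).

5120

A = [[6,2],[-1,3]]; eigenvalues λ = 5, 4.
Eigenvectors: (-2,1) for λ=5, (-1,1) for λ=4.
From the initial condition, c_1 = -3, c_2 = 4.
p(ln 4) = (-3)(4^5)(-2) + (4)(4^4)(-1) = 5120.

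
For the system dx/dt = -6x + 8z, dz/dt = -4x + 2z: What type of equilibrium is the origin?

A = [[-6,8],[-4,2]]; det(A-λI) = λ^2 + 4λ + 20.
λ = -2 ± 4i: negative real part.

stable spiral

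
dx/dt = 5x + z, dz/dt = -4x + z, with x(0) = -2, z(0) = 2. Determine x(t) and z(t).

Coefficient matrix A = [[5, 1], [-4, 1]].
Characteristic polynomial det(A - λI) = λ^2 - 6λ + 9 = 0.
Single eigenvalue λ = 3 with algebraic multiplicity 2.
Eigenvector v = (1,-2); generalized eigenvector w with (A-λI)w=v is (0,1).
General solution: e^(3t)[K_1·v + K_2·(t·v + w)].
Applying x(0)=-2, z(0)=2 gives K_1=-2, K_2=-2.

x(t) = -2te^(3t) - 2e^(3t), z(t) = 4te^(3t) + 2e^(3t)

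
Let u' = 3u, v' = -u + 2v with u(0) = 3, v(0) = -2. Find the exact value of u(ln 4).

192

A = [[3,0],[-1,2]]; eigenvalues λ = 2, 3.
Eigenvectors: (0,1) for λ=2, (1,-1) for λ=3.
From the initial condition, c_1 = 1, c_2 = 3.
u(ln 4) = (1)(4^2)(0) + (3)(4^3)(1) = 192.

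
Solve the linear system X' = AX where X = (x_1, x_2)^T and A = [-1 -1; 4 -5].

Coefficient matrix A = [[-1, -1], [4, -5]].
Characteristic polynomial det(A - λI) = λ^2 + 6λ + 9 = 0.
Single eigenvalue λ = -3 with algebraic multiplicity 2.
Eigenvector v = (1,2); generalized eigenvector w with (A-λI)w=v is (0,-1).
General solution: e^(-3t)[c_1·v + c_2·(t·v + w)].

x_1(t) = c_1e^(-3t) + c_2te^(-3t), x_2(t) = 2c_1e^(-3t) + 2c_2te^(-3t) - c_2e^(-3t)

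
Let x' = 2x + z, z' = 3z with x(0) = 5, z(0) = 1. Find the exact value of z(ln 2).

A = [[2,1],[0,3]]; eigenvalues λ = 2, 3.
Eigenvectors: (-1,0) for λ=2, (1,1) for λ=3.
From the initial condition, c_1 = -4, c_2 = 1.
z(ln 2) = (-4)(2^2)(0) + (1)(2^3)(1) = 8.

8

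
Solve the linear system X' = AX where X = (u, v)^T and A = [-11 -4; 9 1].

Coefficient matrix A = [[-11, -4], [9, 1]].
Characteristic polynomial det(A - λI) = λ^2 + 10λ + 25 = 0.
Single eigenvalue λ = -5 with algebraic multiplicity 2.
Eigenvector v = (2,-3); generalized eigenvector w with (A-λI)w=v is (1,-2).
General solution: e^(-5t)[C_1·v + C_2·(t·v + w)].

u(t) = 2C_1e^(-5t) + 2C_2te^(-5t) + C_2e^(-5t), v(t) = -3C_1e^(-5t) - 3C_2te^(-5t) - 2C_2e^(-5t)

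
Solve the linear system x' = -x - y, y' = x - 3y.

x(t) = c_1e^(-2t) + c_2te^(-2t) + 3c_2e^(-2t), y(t) = c_1e^(-2t) + c_2te^(-2t) + 2c_2e^(-2t)

Coefficient matrix A = [[-1, -1], [1, -3]].
Characteristic polynomial det(A - λI) = λ^2 + 4λ + 4 = 0.
Single eigenvalue λ = -2 with algebraic multiplicity 2.
Eigenvector v = (1,1); generalized eigenvector w with (A-λI)w=v is (3,2).
General solution: e^(-2t)[c_1·v + c_2·(t·v + w)].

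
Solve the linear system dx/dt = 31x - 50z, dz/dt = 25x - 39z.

x(t) = -C_1e^(-4t)sin(5t) - 3C_1e^(-4t)cos(5t) - 3C_2e^(-4t)sin(5t) + C_2e^(-4t)cos(5t), z(t) = -C_1e^(-4t)sin(5t) - 2C_1e^(-4t)cos(5t) - 2C_2e^(-4t)sin(5t) + C_2e^(-4t)cos(5t)

Coefficient matrix A = [[31, -50], [25, -39]].
Characteristic polynomial det(A - λI) = λ^2 + 8λ + 41 = 0.
Eigenvalues λ = -4 ± 5i (complex conjugate pair).
For λ=-4+5i: an eigenvector is (-3,-2) - i(-1,-1) = (-3 + i, -2 + i).
A real fundamental pair from Re and Im of e^((-4+5i)t)v: X_1 = e^(-4t)(cos(5t)·(-3,-2) + sin(5t)·(-1,-1)), X_2 = e^(-4t)(sin(5t)·(-3,-2) - cos(5t)·(-1,-1)).
General solution: C_1X_1 + C_2X_2.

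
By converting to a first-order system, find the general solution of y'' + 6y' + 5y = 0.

Let x_1 = y, x_2 = y'. Then x_1' = x_2 and x_2' = -5x_1 - 6x_2.
A = [[0,1],[-5,-6]]; det(A-λI) = λ^2 + 6λ + 5.
Eigenvalues λ = -1, -5 with eigenvectors (1,-1), (1,-5).

y(t) = C_1e^(-t) + C_2e^(-5t)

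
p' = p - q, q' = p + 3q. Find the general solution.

Coefficient matrix A = [[1, -1], [1, 3]].
Characteristic polynomial det(A - λI) = λ^2 - 4λ + 4 = 0.
Single eigenvalue λ = 2 with algebraic multiplicity 2.
Eigenvector v = (-1,1); generalized eigenvector w with (A-λI)w=v is (1,0).
General solution: e^(2t)[c_1·v + c_2·(t·v + w)].

p(t) = -c_1e^(2t) - c_2te^(2t) + c_2e^(2t), q(t) = c_1e^(2t) + c_2te^(2t)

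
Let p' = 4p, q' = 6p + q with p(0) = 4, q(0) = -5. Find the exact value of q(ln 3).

A = [[4,0],[6,1]]; eigenvalues λ = 4, 1.
Eigenvectors: (-1,-2) for λ=4, (0,-1) for λ=1.
From the initial condition, c_1 = -4, c_2 = 13.
q(ln 3) = (-4)(3^4)(-2) + (13)(3^1)(-1) = 609.

609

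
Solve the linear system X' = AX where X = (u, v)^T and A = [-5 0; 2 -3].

u(t) = C_2e^(-5t), v(t) = C_1e^(-3t) - C_2e^(-5t)

Coefficient matrix A = [[-5, 0], [2, -3]].
Characteristic polynomial det(A - λI) = λ^2 + 8λ + 15 = 0.
Eigenvalues λ = -3, -5.
For λ=-3: (A-λI) row 1 is [-2, 0], so an eigenvector is (0, 1).
For λ=-5: (A-λI) row 2 is [2, 2], so an eigenvector is (1, -1).
General solution: C_1e^(-3t)(0,1) + C_2e^(-5t)(1,-1).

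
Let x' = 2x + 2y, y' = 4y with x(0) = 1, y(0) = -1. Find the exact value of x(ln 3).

-63

A = [[2,2],[0,4]]; eigenvalues λ = 4, 2.
Eigenvectors: (1,1) for λ=4, (-1,0) for λ=2.
From the initial condition, c_1 = -1, c_2 = -2.
x(ln 3) = (-1)(3^4)(1) + (-2)(3^2)(-1) = -63.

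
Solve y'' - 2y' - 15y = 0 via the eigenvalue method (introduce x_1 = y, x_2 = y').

y(t) = K_1e^(5t) + K_2e^(-3t)

Let x_1 = y, x_2 = y'. Then x_1' = x_2 and x_2' = 15x_1 + 2x_2.
A = [[0,1],[15,2]]; det(A-λI) = λ^2 - 2λ - 15.
Eigenvalues λ = 5, -3 with eigenvectors (1,5), (1,-3).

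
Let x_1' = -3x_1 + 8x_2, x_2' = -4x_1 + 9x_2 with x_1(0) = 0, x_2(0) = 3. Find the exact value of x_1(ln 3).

1440

A = [[-3,8],[-4,9]]; eigenvalues λ = 5, 1.
Eigenvectors: (-1,-1) for λ=5, (-2,-1) for λ=1.
From the initial condition, c_1 = -6, c_2 = 3.
x_1(ln 3) = (-6)(3^5)(-1) + (3)(3^1)(-2) = 1440.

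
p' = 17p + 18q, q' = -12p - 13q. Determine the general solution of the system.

Coefficient matrix A = [[17, 18], [-12, -13]].
Characteristic polynomial det(A - λI) = λ^2 - 4λ - 5 = 0.
Eigenvalues λ = -1, 5.
For λ=-1: (A-λI) row 1 is [18, 18], so an eigenvector is (1, -1).
For λ=5: (A-λI) row 1 is [12, 18], so an eigenvector is (-3, 2).
General solution: K_1e^(-t)(1,-1) + K_2e^(5t)(-3,2).

p(t) = K_1e^(-t) - 3K_2e^(5t), q(t) = -K_1e^(-t) + 2K_2e^(5t)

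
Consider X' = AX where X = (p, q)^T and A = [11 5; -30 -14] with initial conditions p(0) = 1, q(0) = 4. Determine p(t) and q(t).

p(t) = 7e^(t) - 6e^(-4t), q(t) = -14e^(t) + 18e^(-4t)

Coefficient matrix A = [[11, 5], [-30, -14]].
Characteristic polynomial det(A - λI) = λ^2 + 3λ - 4 = 0.
Eigenvalues λ = -4, 1.
For λ=-4: (A-λI) row 1 is [15, 5], so an eigenvector is (-1, 3).
For λ=1: (A-λI) row 1 is [10, 5], so an eigenvector is (1, -2).
General solution: c_1e^(-4t)(-1,3) + c_2e^(t)(1,-2).
Applying p(0)=1, q(0)=4 gives c_1=6, c_2=7.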